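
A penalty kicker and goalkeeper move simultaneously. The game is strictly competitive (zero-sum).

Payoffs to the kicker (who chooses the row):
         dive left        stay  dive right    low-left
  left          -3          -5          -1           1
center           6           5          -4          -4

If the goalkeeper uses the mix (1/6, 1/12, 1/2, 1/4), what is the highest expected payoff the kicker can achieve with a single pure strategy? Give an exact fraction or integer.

left: (-3)·(1/6) + (-5)·(1/12) + (-1)·(1/2) + (1)·(1/4) = -7/6.
center: (6)·(1/6) + (5)·(1/12) + (-4)·(1/2) + (-4)·(1/4) = -19/12.
The best pure response is left with expected payoff -7/6.

-7/6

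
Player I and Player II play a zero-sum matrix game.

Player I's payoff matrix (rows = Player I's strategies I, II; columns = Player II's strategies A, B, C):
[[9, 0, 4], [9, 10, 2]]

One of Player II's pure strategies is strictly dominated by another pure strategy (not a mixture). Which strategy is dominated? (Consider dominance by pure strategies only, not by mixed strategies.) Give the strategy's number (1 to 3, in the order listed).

Player II prefers columns that give Player I less. Compare A with C: 4 < 9, 2 < 9.
So C strictly dominates A for Player II; A is strictly dominated.

1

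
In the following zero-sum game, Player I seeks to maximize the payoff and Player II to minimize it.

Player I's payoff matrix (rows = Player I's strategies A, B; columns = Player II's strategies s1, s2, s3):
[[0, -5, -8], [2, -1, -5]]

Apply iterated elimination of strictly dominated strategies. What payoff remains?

Column s1 is strictly dominated by s2 for Player II (-5<0, -1<2); eliminate s1.
Column s2 is strictly dominated by s3 for Player II (-8<-5, -5<-1); eliminate s2.
Row A is strictly dominated by row B (-5>-8); eliminate A.
Only (B, s3) remains, with payoff -5.

-5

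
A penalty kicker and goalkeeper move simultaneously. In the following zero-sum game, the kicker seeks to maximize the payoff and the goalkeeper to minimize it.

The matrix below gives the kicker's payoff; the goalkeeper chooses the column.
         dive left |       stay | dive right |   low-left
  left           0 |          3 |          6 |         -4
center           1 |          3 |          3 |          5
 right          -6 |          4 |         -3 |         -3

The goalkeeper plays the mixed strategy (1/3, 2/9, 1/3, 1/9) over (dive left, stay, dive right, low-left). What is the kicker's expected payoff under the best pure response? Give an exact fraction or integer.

23/9

left: (0)·(1/3) + (3)·(2/9) + (6)·(1/3) + (-4)·(1/9) = 20/9.
center: (1)·(1/3) + (3)·(2/9) + (3)·(1/3) + (5)·(1/9) = 23/9.
right: (-6)·(1/3) + (4)·(2/9) + (-3)·(1/3) + (-3)·(1/9) = -22/9.
The best pure response is center with expected payoff 23/9.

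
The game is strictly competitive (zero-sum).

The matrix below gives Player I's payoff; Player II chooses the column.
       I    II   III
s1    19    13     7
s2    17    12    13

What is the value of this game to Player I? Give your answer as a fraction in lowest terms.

85/7

Column I is strictly dominated by II for Player II (it gives Player I more in every row).
The remaining 2×2 game on (s1, s2) × (II, III) has no saddle point. Let Player I play s1 with probability p; indifference gives 13p + 12(1−p) = 7p + 13(1−p), so p = 1/7.
Similarly Player II's optimal q on II is 6/7, and the value is 13·(6/7) + (7)·(1/7) = 85/7.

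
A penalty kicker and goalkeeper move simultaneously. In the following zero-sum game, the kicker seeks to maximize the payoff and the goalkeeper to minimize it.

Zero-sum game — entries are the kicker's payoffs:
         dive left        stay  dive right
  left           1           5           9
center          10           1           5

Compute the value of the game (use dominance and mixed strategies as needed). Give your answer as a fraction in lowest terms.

49/13

Column dive right is strictly dominated by stay for the goalkeeper (it gives the kicker more in every row).
The remaining 2×2 game on (left, center) × (dive left, stay) has no saddle point. Let the kicker play left with probability p; indifference gives p + 10(1−p) = 5p + (1−p), so p = 9/13.
Similarly the goalkeeper's optimal q on dive left is 4/13, and the value is 1·(4/13) + (5)·(9/13) = 49/13.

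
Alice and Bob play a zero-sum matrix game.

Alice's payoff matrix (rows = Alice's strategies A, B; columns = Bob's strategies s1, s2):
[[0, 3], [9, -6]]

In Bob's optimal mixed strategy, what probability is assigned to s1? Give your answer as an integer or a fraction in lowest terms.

1/2

Row minima are 0 and -6, so Alice's maximin is 0; column maxima are 9 and 3, so Bob's minimax is 3. These differ, so the equilibrium is in mixed strategies.
Let Bob play s1 with probability q. Alice is indifferent when 3(1−q) = 9q − 6(1−q), giving q = 1/2.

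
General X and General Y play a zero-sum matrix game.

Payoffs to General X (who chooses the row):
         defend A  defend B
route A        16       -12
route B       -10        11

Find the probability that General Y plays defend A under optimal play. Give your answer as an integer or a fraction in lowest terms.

23/49

Row minima are -12 and -10, so General X's maximin is -10; column maxima are 16 and 11, so General Y's minimax is 11. These differ, so the equilibrium is in mixed strategies.
Let General Y play defend A with probability q. General X is indifferent when 16q − 12(1−q) = −10q + 11(1−q), giving q = 23/49.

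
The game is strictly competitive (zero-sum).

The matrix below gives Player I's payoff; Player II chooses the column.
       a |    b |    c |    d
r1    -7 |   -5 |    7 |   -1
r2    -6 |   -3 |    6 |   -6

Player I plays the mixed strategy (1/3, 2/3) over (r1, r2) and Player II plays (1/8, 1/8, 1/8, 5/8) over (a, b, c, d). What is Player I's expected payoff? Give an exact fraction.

Against (1/8, 1/8, 1/8, 5/8), each row's expected payoff is r1: -5/4; r2: -33/8.
Taking the (1/3, 2/3)-weighted average: (1/3)·(-5/4) + (2/3)·(-33/8) = -19/6.

-19/6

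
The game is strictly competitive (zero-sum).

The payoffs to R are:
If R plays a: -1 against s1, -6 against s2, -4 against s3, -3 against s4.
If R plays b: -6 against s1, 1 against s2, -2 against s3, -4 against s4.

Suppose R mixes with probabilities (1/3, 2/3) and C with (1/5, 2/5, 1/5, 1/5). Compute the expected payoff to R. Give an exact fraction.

-8/3

Against (1/5, 2/5, 1/5, 1/5), each row's expected payoff is a: -4; b: -2.
Taking the (1/3, 2/3)-weighted average: (1/3)·(-4) + (2/3)·(-2) = -8/3.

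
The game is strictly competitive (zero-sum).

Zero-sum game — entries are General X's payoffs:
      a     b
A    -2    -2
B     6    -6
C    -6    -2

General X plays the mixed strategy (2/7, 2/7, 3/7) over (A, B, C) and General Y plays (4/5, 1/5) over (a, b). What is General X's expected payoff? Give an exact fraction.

-62/35

Against (4/5, 1/5), each row's expected payoff is A: -2; B: 18/5; C: -26/5.
Taking the (2/7, 2/7, 3/7)-weighted average: (2/7)·(-2) + (2/7)·(18/5) + (3/7)·(-26/5) = -62/35.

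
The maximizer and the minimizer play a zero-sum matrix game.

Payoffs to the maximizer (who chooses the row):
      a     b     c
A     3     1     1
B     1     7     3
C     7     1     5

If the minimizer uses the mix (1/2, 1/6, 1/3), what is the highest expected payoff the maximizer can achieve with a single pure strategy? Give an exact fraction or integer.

16/3

A: (3)·(1/2) + (1)·(1/6) + (1)·(1/3) = 2.
B: (1)·(1/2) + (7)·(1/6) + (3)·(1/3) = 8/3.
C: (7)·(1/2) + (1)·(1/6) + (5)·(1/3) = 16/3.
The best pure response is C with expected payoff 16/3.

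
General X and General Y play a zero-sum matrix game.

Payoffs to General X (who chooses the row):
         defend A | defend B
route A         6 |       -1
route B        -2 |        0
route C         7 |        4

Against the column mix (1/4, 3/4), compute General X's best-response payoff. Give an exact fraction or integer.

19/4

route A: (6)·(1/4) + (-1)·(3/4) = 3/4.
route B: (-2)·(1/4) + (0)·(3/4) = -1/2.
route C: (7)·(1/4) + (4)·(3/4) = 19/4.
The best pure response is route C with expected payoff 19/4.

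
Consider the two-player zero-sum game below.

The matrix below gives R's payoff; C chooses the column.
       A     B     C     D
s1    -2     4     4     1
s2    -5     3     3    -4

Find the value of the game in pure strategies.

Row minima: -2, -5 → R's maximin is -2.
Column maxima: -2, 4, 4, 1 → C's minimax is -2.
They coincide at (s1, A), so the value is -2.

-2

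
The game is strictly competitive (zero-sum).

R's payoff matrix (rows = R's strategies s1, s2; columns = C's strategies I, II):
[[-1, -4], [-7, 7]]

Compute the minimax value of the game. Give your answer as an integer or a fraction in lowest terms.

Row minima are -4 and -7, so R's maximin is -4; column maxima are -1 and 7, so C's minimax is -1. These differ, so the equilibrium is in mixed strategies.
Let R play s1 with probability p. C is indifferent when −p − 7(1−p) = −4p + 7(1−p), giving p = 14/17.
Let C play I with probability q. R is indifferent when −q − 4(1−q) = −7q + 7(1−q), giving q = 11/17.
The value is -1·(11/17) + (-4)·(6/17) = -35/17.

-35/17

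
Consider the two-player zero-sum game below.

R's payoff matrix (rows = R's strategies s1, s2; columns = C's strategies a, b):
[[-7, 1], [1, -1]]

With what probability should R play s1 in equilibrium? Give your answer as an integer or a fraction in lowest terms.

1/5

Row minima are -7 and -1, so R's maximin is -1; column maxima are 1 and 1, so C's minimax is 1. These differ, so the equilibrium is in mixed strategies.
Let R play s1 with probability p. C is indifferent when −7p + (1−p) = p − (1−p), giving p = 1/5.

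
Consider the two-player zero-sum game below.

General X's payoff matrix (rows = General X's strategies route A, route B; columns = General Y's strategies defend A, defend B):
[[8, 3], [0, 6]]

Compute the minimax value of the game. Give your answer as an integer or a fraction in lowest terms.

48/11

Row minima are 3 and 0, so General X's maximin is 3; column maxima are 8 and 6, so General Y's minimax is 6. These differ, so the equilibrium is in mixed strategies.
Let General X play route A with probability p. General Y is indifferent when 8p = 3p + 6(1−p), giving p = 6/11.
Let General Y play defend A with probability q. General X is indifferent when 8q + 3(1−q) = 6(1−q), giving q = 3/11.
The value is 8·(3/11) + (3)·(8/11) = 48/11.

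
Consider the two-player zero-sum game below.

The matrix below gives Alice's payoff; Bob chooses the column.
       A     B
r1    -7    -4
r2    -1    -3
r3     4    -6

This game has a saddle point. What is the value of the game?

-3

Row minima: -7, -3, -6 → Alice's maximin is -3.
Column maxima: 4, -3 → Bob's minimax is -3.
They coincide at (r2, B), so the value is -3.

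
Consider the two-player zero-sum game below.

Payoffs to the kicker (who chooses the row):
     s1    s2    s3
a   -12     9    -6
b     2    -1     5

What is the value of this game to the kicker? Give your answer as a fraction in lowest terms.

1/4

Column s3 is strictly dominated by s1 for the goalkeeper (it gives the kicker more in every row).
The remaining 2×2 game on (a, b) × (s1, s2) has no saddle point. Let the kicker play a with probability p; indifference gives −12p + 2(1−p) = 9p − (1−p), so p = 1/8.
Similarly the goalkeeper's optimal q on s1 is 5/12, and the value is -12·(5/12) + (9)·(7/12) = 1/4.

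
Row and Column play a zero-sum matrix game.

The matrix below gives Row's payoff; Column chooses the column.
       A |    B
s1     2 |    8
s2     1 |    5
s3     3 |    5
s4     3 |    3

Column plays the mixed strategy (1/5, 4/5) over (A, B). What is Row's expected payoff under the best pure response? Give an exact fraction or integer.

34/5

s1: (2)·(1/5) + (8)·(4/5) = 34/5.
s2: (1)·(1/5) + (5)·(4/5) = 21/5.
s3: (3)·(1/5) + (5)·(4/5) = 23/5.
s4: (3)·(1/5) + (3)·(4/5) = 3.
The best pure response is s1 with expected payoff 34/5.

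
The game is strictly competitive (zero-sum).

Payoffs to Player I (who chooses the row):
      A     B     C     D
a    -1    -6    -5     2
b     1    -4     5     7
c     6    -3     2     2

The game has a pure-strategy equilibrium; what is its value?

Row minima: -6, -4, -3 → Player I's maximin is -3.
Column maxima: 6, -3, 5, 7 → Player II's minimax is -3.
They coincide at (c, B), so the value is -3.

-3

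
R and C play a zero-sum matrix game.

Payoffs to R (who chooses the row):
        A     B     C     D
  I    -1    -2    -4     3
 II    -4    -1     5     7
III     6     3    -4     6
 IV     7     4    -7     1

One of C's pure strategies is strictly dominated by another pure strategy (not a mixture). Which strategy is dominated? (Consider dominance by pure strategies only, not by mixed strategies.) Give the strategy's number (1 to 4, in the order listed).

4

C prefers columns that give R less. Compare D with C: -4 < 3, 5 < 7, -4 < 6, -7 < 1.
So C strictly dominates D for C; D is strictly dominated.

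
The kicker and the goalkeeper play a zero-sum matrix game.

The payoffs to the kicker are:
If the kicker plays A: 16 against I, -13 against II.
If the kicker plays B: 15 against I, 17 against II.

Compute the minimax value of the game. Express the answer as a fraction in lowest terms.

467/31

Row minima are -13 and 15, so the kicker's maximin is 15; column maxima are 16 and 17, so the goalkeeper's minimax is 16. These differ, so the equilibrium is in mixed strategies.
Let the kicker play A with probability p. The goalkeeper is indifferent when 16p + 15(1−p) = −13p + 17(1−p), giving p = 2/31.
Let the goalkeeper play I with probability q. The kicker is indifferent when 16q − 13(1−q) = 15q + 17(1−q), giving q = 30/31.
The value is 16·(30/31) + (-13)·(1/31) = 467/31.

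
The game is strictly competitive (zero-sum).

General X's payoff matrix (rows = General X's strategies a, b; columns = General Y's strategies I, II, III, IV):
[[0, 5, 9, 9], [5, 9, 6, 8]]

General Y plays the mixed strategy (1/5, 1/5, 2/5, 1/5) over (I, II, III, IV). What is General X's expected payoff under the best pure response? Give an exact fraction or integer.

a: (0)·(1/5) + (5)·(1/5) + (9)·(2/5) + (9)·(1/5) = 32/5.
b: (5)·(1/5) + (9)·(1/5) + (6)·(2/5) + (8)·(1/5) = 34/5.
The best pure response is b with expected payoff 34/5.

34/5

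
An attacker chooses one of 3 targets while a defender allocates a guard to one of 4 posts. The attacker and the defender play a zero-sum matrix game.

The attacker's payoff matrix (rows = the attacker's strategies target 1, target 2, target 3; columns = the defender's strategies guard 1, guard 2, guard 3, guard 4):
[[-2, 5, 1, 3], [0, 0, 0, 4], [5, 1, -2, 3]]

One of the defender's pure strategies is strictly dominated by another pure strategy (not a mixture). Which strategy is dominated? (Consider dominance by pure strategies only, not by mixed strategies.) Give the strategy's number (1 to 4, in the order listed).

The defender prefers columns that give the attacker less. Compare guard 4 with guard 3: 1 < 3, 0 < 4, -2 < 3.
So guard 3 strictly dominates guard 4 for the defender; guard 4 is strictly dominated.

4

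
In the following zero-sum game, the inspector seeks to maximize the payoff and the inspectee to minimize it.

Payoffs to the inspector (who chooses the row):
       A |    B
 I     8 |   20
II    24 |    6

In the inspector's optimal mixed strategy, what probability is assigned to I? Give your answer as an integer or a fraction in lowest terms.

3/5

Row minima are 8 and 6, so the inspector's maximin is 8; column maxima are 24 and 20, so the inspectee's minimax is 20. These differ, so the equilibrium is in mixed strategies.
Let the inspector play I with probability p. The inspectee is indifferent when 8p + 24(1−p) = 20p + 6(1−p), giving p = 3/5.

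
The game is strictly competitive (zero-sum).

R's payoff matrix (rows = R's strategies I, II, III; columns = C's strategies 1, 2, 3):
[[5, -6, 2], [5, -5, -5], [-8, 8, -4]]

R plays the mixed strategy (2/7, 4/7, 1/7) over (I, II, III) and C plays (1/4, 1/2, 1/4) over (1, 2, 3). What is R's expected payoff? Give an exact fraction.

-23/14

Against (1/4, 1/2, 1/4), each row's expected payoff is I: -5/4; II: -5/2; III: 1.
Taking the (2/7, 4/7, 1/7)-weighted average: (2/7)·(-5/4) + (4/7)·(-5/2) + (1/7)·(1) = -23/14.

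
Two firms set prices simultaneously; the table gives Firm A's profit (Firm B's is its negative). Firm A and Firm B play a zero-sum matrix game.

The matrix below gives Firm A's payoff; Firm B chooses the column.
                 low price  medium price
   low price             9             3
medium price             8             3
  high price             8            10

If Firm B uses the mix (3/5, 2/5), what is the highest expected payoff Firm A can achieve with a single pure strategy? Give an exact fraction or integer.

low price: (9)·(3/5) + (3)·(2/5) = 33/5.
medium price: (8)·(3/5) + (3)·(2/5) = 6.
high price: (8)·(3/5) + (10)·(2/5) = 44/5.
The best pure response is high price with expected payoff 44/5.

44/5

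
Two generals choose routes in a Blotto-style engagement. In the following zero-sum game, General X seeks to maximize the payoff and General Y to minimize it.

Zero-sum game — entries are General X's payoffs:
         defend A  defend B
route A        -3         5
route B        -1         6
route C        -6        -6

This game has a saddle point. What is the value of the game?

Row minima: -3, -1, -6 → General X's maximin is -1.
Column maxima: -1, 6 → General Y's minimax is -1.
They coincide at (route B, defend A), so the value is -1.

-1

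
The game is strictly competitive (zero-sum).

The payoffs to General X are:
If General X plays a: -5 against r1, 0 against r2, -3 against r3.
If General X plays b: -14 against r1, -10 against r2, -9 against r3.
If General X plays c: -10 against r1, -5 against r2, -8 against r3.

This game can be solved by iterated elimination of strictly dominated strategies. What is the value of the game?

Column r2 is strictly dominated by r1 for General Y (-5<0, -14<-10, -10<-5); eliminate r2.
Column r3 is strictly dominated by r1 for General Y (-5<-3, -14<-9, -10<-8); eliminate r3.
Row b is strictly dominated by row a (-5>-14); eliminate b.
Row c is strictly dominated by row a (-5>-10); eliminate c.
Only (a, r1) remains, with payoff -5.

-5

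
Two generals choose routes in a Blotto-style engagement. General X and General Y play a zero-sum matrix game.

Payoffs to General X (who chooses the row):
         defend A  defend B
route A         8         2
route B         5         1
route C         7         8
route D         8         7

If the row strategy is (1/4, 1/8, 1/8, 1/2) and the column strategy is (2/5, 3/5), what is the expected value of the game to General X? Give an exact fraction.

Against (2/5, 3/5), each row's expected payoff is route A: 22/5; route B: 13/5; route C: 38/5; route D: 37/5.
Taking the (1/4, 1/8, 1/8, 1/2)-weighted average: (1/4)·(22/5) + (1/8)·(13/5) + (1/8)·(38/5) + (1/2)·(37/5) = 243/40.

243/40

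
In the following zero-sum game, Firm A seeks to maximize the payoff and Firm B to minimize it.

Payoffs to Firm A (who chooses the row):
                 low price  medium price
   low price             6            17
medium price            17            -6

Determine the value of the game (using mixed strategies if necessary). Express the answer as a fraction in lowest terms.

325/34

Row minima are 6 and -6, so Firm A's maximin is 6; column maxima are 17 and 17, so Firm B's minimax is 17. These differ, so the equilibrium is in mixed strategies.
Let Firm A play low price with probability p. Firm B is indifferent when 6p + 17(1−p) = 17p − 6(1−p), giving p = 23/34.
Let Firm B play low price with probability q. Firm A is indifferent when 6q + 17(1−q) = 17q − 6(1−q), giving q = 23/34.
The value is 6·(23/34) + (17)·(11/34) = 325/34.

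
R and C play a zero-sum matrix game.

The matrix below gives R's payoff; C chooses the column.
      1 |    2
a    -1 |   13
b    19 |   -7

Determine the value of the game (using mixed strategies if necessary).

6

Row minima are -1 and -7, so R's maximin is -1; column maxima are 19 and 13, so C's minimax is 13. These differ, so the equilibrium is in mixed strategies.
Let R play a with probability p. C is indifferent when −p + 19(1−p) = 13p − 7(1−p), giving p = 13/20.
Let C play 1 with probability q. R is indifferent when −q + 13(1−q) = 19q − 7(1−q), giving q = 1/2.
The value is -1·(1/2) + (13)·(1/2) = 6.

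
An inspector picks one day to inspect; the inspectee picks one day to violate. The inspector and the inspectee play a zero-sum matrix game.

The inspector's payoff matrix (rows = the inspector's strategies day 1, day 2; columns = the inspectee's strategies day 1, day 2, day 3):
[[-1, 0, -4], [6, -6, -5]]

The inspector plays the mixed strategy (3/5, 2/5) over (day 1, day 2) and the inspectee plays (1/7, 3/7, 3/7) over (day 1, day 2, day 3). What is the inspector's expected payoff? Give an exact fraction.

Against (1/7, 3/7, 3/7), each row's expected payoff is day 1: -13/7; day 2: -27/7.
Taking the (3/5, 2/5)-weighted average: (3/5)·(-13/7) + (2/5)·(-27/7) = -93/35.

-93/35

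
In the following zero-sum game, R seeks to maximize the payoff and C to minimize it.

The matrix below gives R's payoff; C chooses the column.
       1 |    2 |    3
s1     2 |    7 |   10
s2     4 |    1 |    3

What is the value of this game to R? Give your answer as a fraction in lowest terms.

13/4

Column 3 is strictly dominated by 2 for C (it gives R more in every row).
The remaining 2×2 game on (s1, s2) × (1, 2) has no saddle point. Let R play s1 with probability p; indifference gives 2p + 4(1−p) = 7p + (1−p), so p = 3/8.
Similarly C's optimal q on 1 is 3/4, and the value is 2·(3/4) + (7)·(1/4) = 13/4.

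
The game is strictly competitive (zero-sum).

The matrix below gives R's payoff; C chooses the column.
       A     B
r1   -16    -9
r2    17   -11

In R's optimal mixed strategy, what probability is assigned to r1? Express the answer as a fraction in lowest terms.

Row minima are -16 and -11, so R's maximin is -11; column maxima are 17 and -9, so C's minimax is -9. These differ, so the equilibrium is in mixed strategies.
Let R play r1 with probability p. C is indifferent when −16p + 17(1−p) = −9p − 11(1−p), giving p = 4/5.

4/5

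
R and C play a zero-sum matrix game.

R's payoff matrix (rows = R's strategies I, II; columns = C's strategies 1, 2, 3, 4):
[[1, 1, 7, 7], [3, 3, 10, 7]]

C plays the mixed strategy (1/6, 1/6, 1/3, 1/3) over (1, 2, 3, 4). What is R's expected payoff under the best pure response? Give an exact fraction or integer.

I: (1)·(1/6) + (1)·(1/6) + (7)·(1/3) + (7)·(1/3) = 5.
II: (3)·(1/6) + (3)·(1/6) + (10)·(1/3) + (7)·(1/3) = 20/3.
The best pure response is II with expected payoff 20/3.

20/3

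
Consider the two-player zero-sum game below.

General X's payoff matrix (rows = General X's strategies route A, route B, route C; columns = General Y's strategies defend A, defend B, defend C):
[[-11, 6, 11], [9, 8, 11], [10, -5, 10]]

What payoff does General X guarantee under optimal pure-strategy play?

Row minima: -11, 8, -5 → General X's maximin is 8.
Column maxima: 10, 8, 11 → General Y's minimax is 8.
They coincide at (route B, defend B), so the value is 8.

8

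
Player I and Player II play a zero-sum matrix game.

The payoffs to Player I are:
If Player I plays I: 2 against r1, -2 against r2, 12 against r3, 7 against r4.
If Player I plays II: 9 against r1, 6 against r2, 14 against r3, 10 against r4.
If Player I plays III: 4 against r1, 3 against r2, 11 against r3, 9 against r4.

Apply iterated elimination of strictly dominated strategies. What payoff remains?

Row III is strictly dominated by row II (9>4, 6>3, 14>11, 10>9); eliminate III.
Row I is strictly dominated by row II (9>2, 6>-2, 14>12, 10>7); eliminate I.
Column r4 is strictly dominated by r1 for Player II (9<10); eliminate r4.
Column r3 is strictly dominated by r1 for Player II (9<14); eliminate r3.
Column r1 is strictly dominated by r2 for Player II (6<9); eliminate r1.
Only (II, r2) remains, with payoff 6.

6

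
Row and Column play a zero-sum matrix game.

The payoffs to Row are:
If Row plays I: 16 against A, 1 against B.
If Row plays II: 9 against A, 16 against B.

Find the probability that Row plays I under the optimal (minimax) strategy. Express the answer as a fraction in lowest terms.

7/22

Row minima are 1 and 9, so Row's maximin is 9; column maxima are 16 and 16, so Column's minimax is 16. These differ, so the equilibrium is in mixed strategies.
Let Row play I with probability p. Column is indifferent when 16p + 9(1−p) = p + 16(1−p), giving p = 7/22.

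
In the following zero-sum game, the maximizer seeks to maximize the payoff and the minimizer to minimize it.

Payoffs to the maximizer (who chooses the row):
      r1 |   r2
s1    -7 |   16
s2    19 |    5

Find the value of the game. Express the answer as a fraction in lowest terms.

339/37

Row minima are -7 and 5, so the maximizer's maximin is 5; column maxima are 19 and 16, so the minimizer's minimax is 16. These differ, so the equilibrium is in mixed strategies.
Let the maximizer play s1 with probability p. The minimizer is indifferent when −7p + 19(1−p) = 16p + 5(1−p), giving p = 14/37.
Let the minimizer play r1 with probability q. The maximizer is indifferent when −7q + 16(1−q) = 19q + 5(1−q), giving q = 11/37.
The value is -7·(11/37) + (16)·(26/37) = 339/37.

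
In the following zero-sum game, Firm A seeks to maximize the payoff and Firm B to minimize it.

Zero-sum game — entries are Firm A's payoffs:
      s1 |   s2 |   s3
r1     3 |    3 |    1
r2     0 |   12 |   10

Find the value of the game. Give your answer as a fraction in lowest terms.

5/2

Column s2 is strictly dominated by s3 for Firm B (it gives Firm A more in every row).
The remaining 2×2 game on (r1, r2) × (s1, s3) has no saddle point. Let Firm A play r1 with probability p; indifference gives 3p = p + 10(1−p), so p = 5/6.
Similarly Firm B's optimal q on s1 is 3/4, and the value is 3·(3/4) + (1)·(1/4) = 5/2.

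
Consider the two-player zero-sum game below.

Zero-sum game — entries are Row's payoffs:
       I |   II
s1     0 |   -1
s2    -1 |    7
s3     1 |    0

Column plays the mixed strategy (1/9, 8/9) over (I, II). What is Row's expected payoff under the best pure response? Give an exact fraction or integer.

s1: (0)·(1/9) + (-1)·(8/9) = -8/9.
s2: (-1)·(1/9) + (7)·(8/9) = 55/9.
s3: (1)·(1/9) + (0)·(8/9) = 1/9.
The best pure response is s2 with expected payoff 55/9.

55/9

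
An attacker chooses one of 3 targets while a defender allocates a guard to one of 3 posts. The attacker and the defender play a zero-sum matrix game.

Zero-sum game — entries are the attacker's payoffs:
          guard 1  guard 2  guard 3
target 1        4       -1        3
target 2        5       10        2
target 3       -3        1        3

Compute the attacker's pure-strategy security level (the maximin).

The worst-case payoff for each row is target 1: -1, target 2: 2, target 3: -3.
The best of these is 2.

2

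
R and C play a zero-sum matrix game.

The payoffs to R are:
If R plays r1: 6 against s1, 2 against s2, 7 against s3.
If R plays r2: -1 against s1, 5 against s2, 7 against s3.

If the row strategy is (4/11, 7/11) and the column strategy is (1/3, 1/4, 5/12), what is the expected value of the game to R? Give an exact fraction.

Against (1/3, 1/4, 5/12), each row's expected payoff is r1: 65/12; r2: 23/6.
Taking the (4/11, 7/11)-weighted average: (4/11)·(65/12) + (7/11)·(23/6) = 97/22.

97/22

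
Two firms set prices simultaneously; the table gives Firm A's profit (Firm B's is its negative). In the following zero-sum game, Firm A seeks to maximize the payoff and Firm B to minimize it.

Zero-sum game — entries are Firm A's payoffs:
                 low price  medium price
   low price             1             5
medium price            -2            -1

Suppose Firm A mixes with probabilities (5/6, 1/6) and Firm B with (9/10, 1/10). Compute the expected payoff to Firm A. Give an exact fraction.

Against (9/10, 1/10), each row's expected payoff is low price: 7/5; medium price: -19/10.
Taking the (5/6, 1/6)-weighted average: (5/6)·(7/5) + (1/6)·(-19/10) = 17/20.

17/20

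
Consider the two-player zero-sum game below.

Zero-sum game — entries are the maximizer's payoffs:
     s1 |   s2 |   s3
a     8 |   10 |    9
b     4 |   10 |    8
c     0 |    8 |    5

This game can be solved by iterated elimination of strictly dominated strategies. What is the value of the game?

8

Column s3 is strictly dominated by s1 for the minimizer (8<9, 4<8, 0<5); eliminate s3.
Column s2 is strictly dominated by s1 for the minimizer (8<10, 4<10, 0<8); eliminate s2.
Row b is strictly dominated by row a (8>4); eliminate b.
Row c is strictly dominated by row a (8>0); eliminate c.
Only (a, s1) remains, with payoff 8.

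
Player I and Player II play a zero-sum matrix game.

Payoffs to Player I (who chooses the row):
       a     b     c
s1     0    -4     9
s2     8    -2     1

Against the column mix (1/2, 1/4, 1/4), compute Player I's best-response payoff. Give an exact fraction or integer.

s1: (0)·(1/2) + (-4)·(1/4) + (9)·(1/4) = 5/4.
s2: (8)·(1/2) + (-2)·(1/4) + (1)·(1/4) = 15/4.
The best pure response is s2 with expected payoff 15/4.

15/4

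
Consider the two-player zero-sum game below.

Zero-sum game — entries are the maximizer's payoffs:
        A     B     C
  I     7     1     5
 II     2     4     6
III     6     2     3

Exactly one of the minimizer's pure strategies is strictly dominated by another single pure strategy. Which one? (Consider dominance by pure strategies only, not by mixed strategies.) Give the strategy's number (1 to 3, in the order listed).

The minimizer prefers columns that give the maximizer less. Compare C with B: 1 < 5, 4 < 6, 2 < 3.
So B strictly dominates C for the minimizer; C is strictly dominated.

3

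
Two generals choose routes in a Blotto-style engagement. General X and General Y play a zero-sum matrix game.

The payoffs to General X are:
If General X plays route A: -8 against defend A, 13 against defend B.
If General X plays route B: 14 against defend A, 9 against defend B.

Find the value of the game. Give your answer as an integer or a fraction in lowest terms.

Row minima are -8 and 9, so General X's maximin is 9; column maxima are 14 and 13, so General Y's minimax is 13. These differ, so the equilibrium is in mixed strategies.
Let General X play route A with probability p. General Y is indifferent when −8p + 14(1−p) = 13p + 9(1−p), giving p = 5/26.
Let General Y play defend A with probability q. General X is indifferent when −8q + 13(1−q) = 14q + 9(1−q), giving q = 2/13.
The value is -8·(2/13) + (13)·(11/13) = 127/13.

127/13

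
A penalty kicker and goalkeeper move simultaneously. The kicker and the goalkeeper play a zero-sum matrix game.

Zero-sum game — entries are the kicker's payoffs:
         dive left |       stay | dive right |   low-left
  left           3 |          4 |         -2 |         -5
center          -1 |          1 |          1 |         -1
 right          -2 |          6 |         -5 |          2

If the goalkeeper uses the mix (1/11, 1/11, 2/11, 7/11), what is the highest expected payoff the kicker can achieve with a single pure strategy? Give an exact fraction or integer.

8/11

left: (3)·(1/11) + (4)·(1/11) + (-2)·(2/11) + (-5)·(7/11) = -32/11.
center: (-1)·(1/11) + (1)·(1/11) + (1)·(2/11) + (-1)·(7/11) = -5/11.
right: (-2)·(1/11) + (6)·(1/11) + (-5)·(2/11) + (2)·(7/11) = 8/11.
The best pure response is right with expected payoff 8/11.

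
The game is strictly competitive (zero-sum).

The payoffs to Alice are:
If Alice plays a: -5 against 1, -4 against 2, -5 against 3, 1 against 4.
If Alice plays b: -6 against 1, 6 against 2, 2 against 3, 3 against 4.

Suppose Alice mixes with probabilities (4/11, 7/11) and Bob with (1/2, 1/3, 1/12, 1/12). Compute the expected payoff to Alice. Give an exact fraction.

Against (1/2, 1/3, 1/12, 1/12), each row's expected payoff is a: -25/6; b: -7/12.
Taking the (4/11, 7/11)-weighted average: (4/11)·(-25/6) + (7/11)·(-7/12) = -83/44.

-83/44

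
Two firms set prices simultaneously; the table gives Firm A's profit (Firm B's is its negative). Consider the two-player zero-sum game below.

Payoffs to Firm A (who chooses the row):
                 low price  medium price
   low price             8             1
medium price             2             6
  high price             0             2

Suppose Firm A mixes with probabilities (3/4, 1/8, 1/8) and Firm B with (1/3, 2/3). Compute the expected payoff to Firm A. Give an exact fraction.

Against (1/3, 2/3), each row's expected payoff is low price: 10/3; medium price: 14/3; high price: 4/3.
Taking the (3/4, 1/8, 1/8)-weighted average: (3/4)·(10/3) + (1/8)·(14/3) + (1/8)·(4/3) = 13/4.

13/4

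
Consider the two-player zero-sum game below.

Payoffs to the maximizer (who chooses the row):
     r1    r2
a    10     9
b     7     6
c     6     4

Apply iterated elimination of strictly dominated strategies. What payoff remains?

9

Column r1 is strictly dominated by r2 for the minimizer (9<10, 6<7, 4<6); eliminate r1.
Row c is strictly dominated by row a (9>4); eliminate c.
Row b is strictly dominated by row a (9>6); eliminate b.
Only (a, r2) remains, with payoff 9.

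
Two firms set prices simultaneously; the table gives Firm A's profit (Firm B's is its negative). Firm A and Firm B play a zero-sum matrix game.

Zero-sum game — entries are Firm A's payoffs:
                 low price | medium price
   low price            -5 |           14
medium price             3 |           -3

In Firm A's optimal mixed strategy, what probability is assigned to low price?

6/25

Row minima are -5 and -3, so Firm A's maximin is -3; column maxima are 3 and 14, so Firm B's minimax is 3. These differ, so the equilibrium is in mixed strategies.
Let Firm A play low price with probability p. Firm B is indifferent when −5p + 3(1−p) = 14p − 3(1−p), giving p = 6/25.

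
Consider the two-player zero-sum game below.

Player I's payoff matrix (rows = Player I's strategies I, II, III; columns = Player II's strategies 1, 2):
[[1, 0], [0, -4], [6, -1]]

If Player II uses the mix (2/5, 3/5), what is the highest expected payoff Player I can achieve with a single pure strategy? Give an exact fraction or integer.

I: (1)·(2/5) + (0)·(3/5) = 2/5.
II: (0)·(2/5) + (-4)·(3/5) = -12/5.
III: (6)·(2/5) + (-1)·(3/5) = 9/5.
The best pure response is III with expected payoff 9/5.

9/5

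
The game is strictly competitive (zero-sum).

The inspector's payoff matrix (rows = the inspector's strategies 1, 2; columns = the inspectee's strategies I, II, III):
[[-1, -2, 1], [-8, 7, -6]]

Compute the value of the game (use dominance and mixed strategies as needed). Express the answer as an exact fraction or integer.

Column III is strictly dominated by I for the inspectee (it gives the inspector more in every row).
The remaining 2×2 game on (1, 2) × (I, II) has no saddle point. Let the inspector play 1 with probability p; indifference gives −p − 8(1−p) = −2p + 7(1−p), so p = 15/16.
Similarly the inspectee's optimal q on I is 9/16, and the value is -1·(9/16) + (-2)·(7/16) = -23/16.

-23/16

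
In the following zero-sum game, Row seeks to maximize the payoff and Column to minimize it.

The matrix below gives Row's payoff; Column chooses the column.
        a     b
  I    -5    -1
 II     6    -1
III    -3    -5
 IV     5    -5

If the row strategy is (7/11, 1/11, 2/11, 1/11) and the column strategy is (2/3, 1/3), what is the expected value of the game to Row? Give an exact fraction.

-83/33

Against (2/3, 1/3), each row's expected payoff is I: -11/3; II: 11/3; III: -11/3; IV: 5/3.
Taking the (7/11, 1/11, 2/11, 1/11)-weighted average: (7/11)·(-11/3) + (1/11)·(11/3) + (2/11)·(-11/3) + (1/11)·(5/3) = -83/33.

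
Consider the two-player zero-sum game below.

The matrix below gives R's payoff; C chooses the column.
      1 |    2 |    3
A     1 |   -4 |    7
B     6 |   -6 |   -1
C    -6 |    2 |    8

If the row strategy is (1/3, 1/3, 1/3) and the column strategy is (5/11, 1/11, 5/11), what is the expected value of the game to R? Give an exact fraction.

67/33

Against (5/11, 1/11, 5/11), each row's expected payoff is A: 36/11; B: 19/11; C: 12/11.
Taking the (1/3, 1/3, 1/3)-weighted average: (1/3)·(36/11) + (1/3)·(19/11) + (1/3)·(12/11) = 67/33.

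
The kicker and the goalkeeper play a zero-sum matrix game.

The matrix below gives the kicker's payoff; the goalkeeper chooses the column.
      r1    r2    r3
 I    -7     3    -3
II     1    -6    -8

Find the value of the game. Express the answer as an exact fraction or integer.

-59/13

Column r2 is strictly dominated by r3 for the goalkeeper (it gives the kicker more in every row).
The remaining 2×2 game on (I, II) × (r1, r3) has no saddle point. Let the kicker play I with probability p; indifference gives −7p + (1−p) = −3p − 8(1−p), so p = 9/13.
Similarly the goalkeeper's optimal q on r1 is 5/13, and the value is -7·(5/13) + (-3)·(8/13) = -59/13.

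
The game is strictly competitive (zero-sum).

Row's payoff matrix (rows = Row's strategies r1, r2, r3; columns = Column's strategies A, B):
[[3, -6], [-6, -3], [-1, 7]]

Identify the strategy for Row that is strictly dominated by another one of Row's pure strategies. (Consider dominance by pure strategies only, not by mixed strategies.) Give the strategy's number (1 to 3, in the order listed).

Compare r2 with r3: -1 > -6, 7 > -3.
So r3 strictly dominates r2 for Row; r2 is strictly dominated.

2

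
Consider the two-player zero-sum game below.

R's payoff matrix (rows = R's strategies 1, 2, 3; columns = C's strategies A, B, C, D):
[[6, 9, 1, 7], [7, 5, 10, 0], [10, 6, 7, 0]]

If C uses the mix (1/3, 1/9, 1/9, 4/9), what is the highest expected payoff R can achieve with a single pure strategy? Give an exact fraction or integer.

1: (6)·(1/3) + (9)·(1/9) + (1)·(1/9) + (7)·(4/9) = 56/9.
2: (7)·(1/3) + (5)·(1/9) + (10)·(1/9) + (0)·(4/9) = 4.
3: (10)·(1/3) + (6)·(1/9) + (7)·(1/9) + (0)·(4/9) = 43/9.
The best pure response is 1 with expected payoff 56/9.

56/9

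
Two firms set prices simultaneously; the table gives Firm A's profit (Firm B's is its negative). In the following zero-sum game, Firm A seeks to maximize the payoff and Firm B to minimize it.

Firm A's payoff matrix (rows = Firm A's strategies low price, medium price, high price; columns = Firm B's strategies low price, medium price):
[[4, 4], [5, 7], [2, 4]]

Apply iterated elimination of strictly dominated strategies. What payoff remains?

5

Row low price is strictly dominated by row medium price (5>4, 7>4); eliminate low price.
Column medium price is strictly dominated by low price for Firm B (5<7, 2<4); eliminate medium price.
Row high price is strictly dominated by row medium price (5>2); eliminate high price.
Only (medium price, low price) remains, with payoff 5.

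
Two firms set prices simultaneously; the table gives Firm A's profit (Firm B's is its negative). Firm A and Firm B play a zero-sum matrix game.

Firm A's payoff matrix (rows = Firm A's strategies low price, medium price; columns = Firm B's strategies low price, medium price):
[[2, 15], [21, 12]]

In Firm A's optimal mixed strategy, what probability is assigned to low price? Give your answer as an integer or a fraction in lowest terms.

Row minima are 2 and 12, so Firm A's maximin is 12; column maxima are 21 and 15, so Firm B's minimax is 15. These differ, so the equilibrium is in mixed strategies.
Let Firm A play low price with probability p. Firm B is indifferent when 2p + 21(1−p) = 15p + 12(1−p), giving p = 9/22.

9/22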